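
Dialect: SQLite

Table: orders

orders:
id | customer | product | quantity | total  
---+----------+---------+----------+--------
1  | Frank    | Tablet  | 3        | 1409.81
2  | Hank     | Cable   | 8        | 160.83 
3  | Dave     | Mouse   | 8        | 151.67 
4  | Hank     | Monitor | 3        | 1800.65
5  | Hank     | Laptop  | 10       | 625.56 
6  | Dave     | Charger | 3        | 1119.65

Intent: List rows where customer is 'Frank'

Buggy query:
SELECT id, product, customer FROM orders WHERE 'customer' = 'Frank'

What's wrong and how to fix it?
Bug: 'customer' in single quotes is a string literal, not the column; the comparison is literal-vs-literal and never true

Fix: Reference the column as customer without single quotes

Corrected query:
SELECT id, product, customer FROM orders WHERE customer = 'Frank'

Result:
id | product | customer
---+---------+---------
1  | Tablet  | Frank   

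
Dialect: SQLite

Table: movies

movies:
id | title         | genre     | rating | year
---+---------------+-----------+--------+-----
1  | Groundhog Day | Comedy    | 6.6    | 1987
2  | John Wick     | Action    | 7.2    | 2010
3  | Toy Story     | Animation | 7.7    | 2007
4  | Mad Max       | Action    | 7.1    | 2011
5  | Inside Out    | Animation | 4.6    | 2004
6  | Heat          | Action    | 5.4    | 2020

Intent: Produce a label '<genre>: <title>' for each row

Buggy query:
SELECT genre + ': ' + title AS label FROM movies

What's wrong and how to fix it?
Bug: '+' is numeric addition; on text columns SQLite converts them to 0 instead of concatenating

Fix: Replace + with || to concatenate text

Corrected query:
SELECT genre || ': ' || title AS label FROM movies

Result:
label                
---------------------
Comedy: Groundhog Day
Action: John Wick    
Animation: Toy Story 
Action: Mad Max      
Animation: Inside Out
Action: Heat         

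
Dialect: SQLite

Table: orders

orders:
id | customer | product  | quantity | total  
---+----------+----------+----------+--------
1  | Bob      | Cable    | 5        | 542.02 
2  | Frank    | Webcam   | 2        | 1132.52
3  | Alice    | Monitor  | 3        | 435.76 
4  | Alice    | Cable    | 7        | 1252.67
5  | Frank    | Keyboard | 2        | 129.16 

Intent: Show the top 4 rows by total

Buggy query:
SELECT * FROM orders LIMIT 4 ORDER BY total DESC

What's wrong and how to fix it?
Bug: LIMIT must come after ORDER BY

Fix: Sort with ORDER BY, then apply LIMIT

Corrected query:
SELECT * FROM orders ORDER BY total DESC LIMIT 4

Result:
id | customer | product | quantity | total  
---+----------+---------+----------+--------
4  | Alice    | Cable   | 7        | 1252.67
2  | Frank    | Webcam  | 2        | 1132.52
1  | Bob      | Cable   | 5        | 542.02 
3  | Alice    | Monitor | 3        | 435.76 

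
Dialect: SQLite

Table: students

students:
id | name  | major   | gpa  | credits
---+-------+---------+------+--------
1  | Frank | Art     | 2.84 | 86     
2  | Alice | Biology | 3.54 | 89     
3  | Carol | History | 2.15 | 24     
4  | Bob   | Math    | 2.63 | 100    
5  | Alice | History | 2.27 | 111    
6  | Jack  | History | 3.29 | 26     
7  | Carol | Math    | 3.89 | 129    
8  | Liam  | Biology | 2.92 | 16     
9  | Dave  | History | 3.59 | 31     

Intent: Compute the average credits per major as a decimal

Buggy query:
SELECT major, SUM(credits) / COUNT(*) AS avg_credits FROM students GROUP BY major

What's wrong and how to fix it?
Bug: Both operands are integers, so '/' performs integer division and truncates

Fix: Cast one side to REAL so the division keeps the fractional part

Corrected query:
SELECT major, SUM(credits) * 1.0 / COUNT(*) AS avg_credits FROM students GROUP BY major

Result:
major   | avg_credits
--------+------------
Art     | 86         
Biology | 52.5       
History | 48         
Math    | 114.5      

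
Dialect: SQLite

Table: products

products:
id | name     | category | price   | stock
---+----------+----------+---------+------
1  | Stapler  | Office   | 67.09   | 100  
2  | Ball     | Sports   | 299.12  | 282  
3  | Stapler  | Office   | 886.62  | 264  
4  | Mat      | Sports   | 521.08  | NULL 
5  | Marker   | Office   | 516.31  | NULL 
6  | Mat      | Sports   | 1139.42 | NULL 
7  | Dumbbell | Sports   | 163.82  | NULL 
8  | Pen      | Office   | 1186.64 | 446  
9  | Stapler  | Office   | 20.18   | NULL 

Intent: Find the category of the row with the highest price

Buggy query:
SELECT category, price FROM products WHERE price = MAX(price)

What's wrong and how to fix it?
Bug: WHERE is evaluated per row; an aggregate over the whole table isn't defined there

Fix: Wrap MAX in a scalar subquery so WHERE compares against a single value

Corrected query:
SELECT category, price FROM products WHERE price = (SELECT MAX(price) FROM products)

Result:
category | price  
---------+--------
Office   | 1186.64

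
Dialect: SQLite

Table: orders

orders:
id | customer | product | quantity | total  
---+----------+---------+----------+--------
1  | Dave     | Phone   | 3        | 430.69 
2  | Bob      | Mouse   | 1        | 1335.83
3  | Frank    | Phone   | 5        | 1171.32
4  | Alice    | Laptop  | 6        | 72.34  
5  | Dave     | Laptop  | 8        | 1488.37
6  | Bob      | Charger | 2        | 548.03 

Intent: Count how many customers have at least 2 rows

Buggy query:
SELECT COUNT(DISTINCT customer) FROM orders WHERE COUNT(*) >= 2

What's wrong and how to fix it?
Bug: WHERE filters individual rows, not groups, so a group-level COUNT is invalid there

Fix: Use a subquery that GROUPs and filters with HAVING, then count its rows

Corrected query:
SELECT COUNT(*) FROM (SELECT customer FROM orders GROUP BY customer HAVING COUNT(*) >= 2)

Result:
COUNT(*)
--------
2       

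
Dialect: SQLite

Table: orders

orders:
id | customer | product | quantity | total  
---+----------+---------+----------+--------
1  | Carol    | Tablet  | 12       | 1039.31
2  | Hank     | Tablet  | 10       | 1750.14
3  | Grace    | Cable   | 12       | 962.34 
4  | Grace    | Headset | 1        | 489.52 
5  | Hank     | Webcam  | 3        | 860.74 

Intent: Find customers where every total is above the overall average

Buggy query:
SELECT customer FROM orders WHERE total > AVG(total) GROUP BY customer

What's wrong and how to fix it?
Bug: AVG() is an aggregate; it can't sit directly in WHERE

Fix: Use a subquery for AVG and a HAVING MIN(...) filter so the condition holds for every row in the group

Corrected query:
SELECT customer FROM orders GROUP BY customer HAVING MIN(total) > (SELECT AVG(total) FROM orders)

Result:
customer
--------
Carol   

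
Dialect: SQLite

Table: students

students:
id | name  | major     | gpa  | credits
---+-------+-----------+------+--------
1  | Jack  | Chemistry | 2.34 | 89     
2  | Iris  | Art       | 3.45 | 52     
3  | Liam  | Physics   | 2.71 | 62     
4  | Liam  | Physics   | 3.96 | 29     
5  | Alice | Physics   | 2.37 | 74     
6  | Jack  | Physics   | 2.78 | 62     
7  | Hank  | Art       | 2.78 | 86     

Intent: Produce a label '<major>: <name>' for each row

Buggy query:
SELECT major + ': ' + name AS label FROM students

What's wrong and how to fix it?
Bug: '+' is numeric addition; on text columns SQLite converts them to 0 instead of concatenating

Fix: Replace + with || to concatenate text

Corrected query:
SELECT major || ': ' || name AS label FROM students

Result:
label          
---------------
Chemistry: Jack
Art: Iris      
Physics: Liam  
Physics: Liam  
Physics: Alice 
Physics: Jack  
Art: Hank      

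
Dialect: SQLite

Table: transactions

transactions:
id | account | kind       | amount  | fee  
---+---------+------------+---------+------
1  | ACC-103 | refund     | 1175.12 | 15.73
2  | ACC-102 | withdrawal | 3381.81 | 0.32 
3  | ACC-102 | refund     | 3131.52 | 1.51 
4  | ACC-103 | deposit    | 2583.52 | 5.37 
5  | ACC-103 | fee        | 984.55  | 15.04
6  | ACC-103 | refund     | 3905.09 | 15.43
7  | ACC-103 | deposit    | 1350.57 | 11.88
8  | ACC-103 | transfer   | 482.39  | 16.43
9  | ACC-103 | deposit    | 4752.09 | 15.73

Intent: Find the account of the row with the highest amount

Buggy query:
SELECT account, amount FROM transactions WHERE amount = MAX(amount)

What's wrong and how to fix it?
Bug: MAX(amount) is an aggregate and cannot be used directly in WHERE

Fix: Wrap MAX in a scalar subquery so WHERE compares against a single value

Corrected query:
SELECT account, amount FROM transactions WHERE amount = (SELECT MAX(amount) FROM transactions)

Result:
account | amount 
--------+--------
ACC-103 | 4752.09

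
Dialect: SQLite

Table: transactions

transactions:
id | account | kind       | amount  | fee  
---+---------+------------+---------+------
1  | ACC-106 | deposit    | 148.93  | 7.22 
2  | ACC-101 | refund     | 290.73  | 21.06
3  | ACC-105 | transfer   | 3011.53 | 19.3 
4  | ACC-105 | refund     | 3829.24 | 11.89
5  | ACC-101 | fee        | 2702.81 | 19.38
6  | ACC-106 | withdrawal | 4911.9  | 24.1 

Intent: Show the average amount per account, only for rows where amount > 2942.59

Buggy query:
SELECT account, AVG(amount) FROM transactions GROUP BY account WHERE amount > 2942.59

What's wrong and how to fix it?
Bug: WHERE cannot follow GROUP BY

Fix: Place WHERE between FROM and GROUP BY

Corrected query:
SELECT account, AVG(amount) FROM transactions WHERE amount > 2942.59 GROUP BY account

Result:
account | AVG(amount)
--------+------------
ACC-105 | 3420.385   
ACC-106 | 4911.9     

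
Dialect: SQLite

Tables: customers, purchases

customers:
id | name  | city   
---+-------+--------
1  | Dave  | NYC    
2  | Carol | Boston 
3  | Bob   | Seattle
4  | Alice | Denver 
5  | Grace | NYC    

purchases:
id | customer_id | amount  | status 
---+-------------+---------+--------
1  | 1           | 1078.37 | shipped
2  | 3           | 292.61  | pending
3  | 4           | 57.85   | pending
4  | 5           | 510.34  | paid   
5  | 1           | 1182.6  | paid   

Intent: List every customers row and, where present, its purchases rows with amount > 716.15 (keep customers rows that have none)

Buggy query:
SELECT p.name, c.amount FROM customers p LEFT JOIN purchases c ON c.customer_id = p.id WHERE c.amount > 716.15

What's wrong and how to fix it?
Bug: Filtering c.amount in WHERE discards the NULL rows produced by LEFT JOIN, turning it into an inner join

Fix: Move the right-table condition into the ON clause so unmatched parents are kept

Corrected query:
SELECT p.name, c.amount FROM customers p LEFT JOIN purchases c ON c.customer_id = p.id AND c.amount > 716.15

Result:
name  | amount 
------+--------
Dave  | 1078.37
Dave  | 1182.6 
Carol | NULL   
Bob   | NULL   
Alice | NULL   
Grace | NULL   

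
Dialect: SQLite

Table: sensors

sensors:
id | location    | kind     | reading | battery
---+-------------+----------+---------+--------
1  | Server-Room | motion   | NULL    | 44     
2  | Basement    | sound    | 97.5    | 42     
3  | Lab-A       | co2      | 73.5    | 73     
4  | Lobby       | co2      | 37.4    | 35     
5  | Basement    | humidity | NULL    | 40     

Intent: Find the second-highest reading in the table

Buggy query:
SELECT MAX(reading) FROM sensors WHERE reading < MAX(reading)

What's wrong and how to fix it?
Bug: The inner MAX is an aggregate inside WHERE, which is not allowed

Fix: Compute the overall MAX in a subquery, then take MAX of rows below it

Corrected query:
SELECT MAX(reading) FROM sensors WHERE reading < (SELECT MAX(reading) FROM sensors)

Result:
MAX(reading)
------------
73.5        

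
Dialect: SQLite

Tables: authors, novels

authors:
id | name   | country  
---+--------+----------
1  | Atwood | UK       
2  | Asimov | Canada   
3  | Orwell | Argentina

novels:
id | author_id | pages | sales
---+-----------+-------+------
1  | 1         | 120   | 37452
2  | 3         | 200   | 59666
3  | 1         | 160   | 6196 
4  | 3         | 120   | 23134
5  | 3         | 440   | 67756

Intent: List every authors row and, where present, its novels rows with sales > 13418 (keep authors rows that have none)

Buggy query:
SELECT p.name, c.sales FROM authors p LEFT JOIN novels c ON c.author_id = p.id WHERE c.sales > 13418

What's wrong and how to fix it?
Bug: A WHERE condition on the right-hand table after LEFT JOIN drops unmatched parents

Fix: Move the right-table condition into the ON clause so unmatched parents are kept

Corrected query:
SELECT p.name, c.sales FROM authors p LEFT JOIN novels c ON c.author_id = p.id AND c.sales > 13418

Result:
name   | sales
-------+------
Atwood | 37452
Asimov | NULL 
Orwell | 23134
Orwell | 59666
Orwell | 67756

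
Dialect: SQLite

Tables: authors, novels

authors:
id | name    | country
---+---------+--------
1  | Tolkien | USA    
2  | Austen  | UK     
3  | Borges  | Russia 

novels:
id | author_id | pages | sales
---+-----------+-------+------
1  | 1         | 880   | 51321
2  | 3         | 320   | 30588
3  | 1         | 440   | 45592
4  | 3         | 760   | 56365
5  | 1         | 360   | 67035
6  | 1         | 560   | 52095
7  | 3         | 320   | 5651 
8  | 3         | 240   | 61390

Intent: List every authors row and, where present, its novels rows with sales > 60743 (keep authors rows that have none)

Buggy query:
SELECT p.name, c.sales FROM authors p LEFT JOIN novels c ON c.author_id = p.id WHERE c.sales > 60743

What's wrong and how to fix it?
Bug: Filtering c.sales in WHERE discards the NULL rows produced by LEFT JOIN, turning it into an inner join

Fix: Put 'c.sales > 60743' in the JOIN's ON clause instead of WHERE

Corrected query:
SELECT p.name, c.sales FROM authors p LEFT JOIN novels c ON c.author_id = p.id AND c.sales > 60743

Result:
name    | sales
--------+------
Tolkien | 67035
Austen  | NULL 
Borges  | 61390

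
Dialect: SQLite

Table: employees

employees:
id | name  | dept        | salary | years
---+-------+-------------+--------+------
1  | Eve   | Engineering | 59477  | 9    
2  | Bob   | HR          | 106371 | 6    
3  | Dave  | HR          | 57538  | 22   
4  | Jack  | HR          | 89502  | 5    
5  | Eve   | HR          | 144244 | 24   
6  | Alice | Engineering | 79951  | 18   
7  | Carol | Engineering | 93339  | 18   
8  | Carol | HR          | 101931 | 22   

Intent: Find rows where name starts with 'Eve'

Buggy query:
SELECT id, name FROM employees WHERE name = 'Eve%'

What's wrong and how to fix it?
Bug: '=' compares the literal string including the % character; pattern matching needs LIKE

Fix: Use LIKE for wildcard pattern matching

Corrected query:
SELECT id, name FROM employees WHERE name LIKE 'Eve%'

Result:
id | name
---+-----
1  | Eve 
5  | Eve 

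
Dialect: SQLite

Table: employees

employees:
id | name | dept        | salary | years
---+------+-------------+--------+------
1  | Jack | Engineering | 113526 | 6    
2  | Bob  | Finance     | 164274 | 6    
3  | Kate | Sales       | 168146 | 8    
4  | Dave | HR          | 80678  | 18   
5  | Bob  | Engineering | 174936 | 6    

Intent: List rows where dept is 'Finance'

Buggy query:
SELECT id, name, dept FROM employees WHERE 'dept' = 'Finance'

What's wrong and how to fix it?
Bug: Single quotes denote string literals in SQL; the column name is being compared as a constant string

Fix: Reference the column as dept without single quotes

Corrected query:
SELECT id, name, dept FROM employees WHERE dept = 'Finance'

Result:
id | name | dept   
---+------+--------
2  | Bob  | Finance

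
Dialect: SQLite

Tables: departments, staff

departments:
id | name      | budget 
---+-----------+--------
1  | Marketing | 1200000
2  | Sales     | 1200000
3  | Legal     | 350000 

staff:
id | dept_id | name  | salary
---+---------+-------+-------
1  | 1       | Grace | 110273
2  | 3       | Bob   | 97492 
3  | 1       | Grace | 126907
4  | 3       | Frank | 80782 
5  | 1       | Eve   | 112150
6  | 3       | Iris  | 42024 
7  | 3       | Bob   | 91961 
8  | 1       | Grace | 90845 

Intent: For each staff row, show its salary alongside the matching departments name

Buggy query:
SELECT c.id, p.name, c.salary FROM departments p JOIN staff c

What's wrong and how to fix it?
Bug: Missing join condition: each staff row is matched to all departments rows instead of just its own

Fix: Add ON c.dept_id = p.id to the JOIN

Corrected query:
SELECT c.id, p.name, c.salary FROM departments p JOIN staff c ON c.dept_id = p.id

Result:
id | name      | salary
---+-----------+-------
1  | Marketing | 110273
2  | Legal     | 97492 
3  | Marketing | 126907
4  | Legal     | 80782 
5  | Marketing | 112150
6  | Legal     | 42024 
7  | Legal     | 91961 
8  | Marketing | 90845 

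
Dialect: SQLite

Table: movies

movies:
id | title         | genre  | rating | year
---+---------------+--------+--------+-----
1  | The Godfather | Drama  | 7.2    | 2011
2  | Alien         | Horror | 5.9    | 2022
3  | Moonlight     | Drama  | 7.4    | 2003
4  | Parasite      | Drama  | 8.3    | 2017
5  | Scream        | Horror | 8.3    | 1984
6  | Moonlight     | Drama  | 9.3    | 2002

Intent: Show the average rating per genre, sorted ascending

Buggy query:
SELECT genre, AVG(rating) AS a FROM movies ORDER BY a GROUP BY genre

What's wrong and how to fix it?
Bug: GROUP BY must precede ORDER BY

Fix: Reorder: SELECT … FROM … GROUP BY … ORDER BY …

Corrected query:
SELECT genre, AVG(rating) AS a FROM movies GROUP BY genre ORDER BY a

Result:
genre  | a   
-------+-----
Horror | 7.1 
Drama  | 8.05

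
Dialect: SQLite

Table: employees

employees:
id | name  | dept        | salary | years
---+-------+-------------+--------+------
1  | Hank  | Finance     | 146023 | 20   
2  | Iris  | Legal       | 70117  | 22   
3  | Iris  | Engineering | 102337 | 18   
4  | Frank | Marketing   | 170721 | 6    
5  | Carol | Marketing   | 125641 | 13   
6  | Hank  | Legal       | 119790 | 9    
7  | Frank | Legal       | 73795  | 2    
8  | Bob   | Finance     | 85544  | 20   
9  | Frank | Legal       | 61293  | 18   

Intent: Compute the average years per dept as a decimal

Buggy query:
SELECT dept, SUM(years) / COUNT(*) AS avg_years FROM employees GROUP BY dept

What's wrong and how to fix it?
Bug: Both operands are integers, so '/' performs integer division and truncates

Fix: Multiply by 1.0 (or CAST to REAL) to force floating-point division

Corrected query:
SELECT dept, SUM(years) * 1.0 / COUNT(*) AS avg_years FROM employees GROUP BY dept

Result:
dept        | avg_years
------------+----------
Engineering | 18       
Finance     | 20       
Legal       | 12.75    
Marketing   | 9.5      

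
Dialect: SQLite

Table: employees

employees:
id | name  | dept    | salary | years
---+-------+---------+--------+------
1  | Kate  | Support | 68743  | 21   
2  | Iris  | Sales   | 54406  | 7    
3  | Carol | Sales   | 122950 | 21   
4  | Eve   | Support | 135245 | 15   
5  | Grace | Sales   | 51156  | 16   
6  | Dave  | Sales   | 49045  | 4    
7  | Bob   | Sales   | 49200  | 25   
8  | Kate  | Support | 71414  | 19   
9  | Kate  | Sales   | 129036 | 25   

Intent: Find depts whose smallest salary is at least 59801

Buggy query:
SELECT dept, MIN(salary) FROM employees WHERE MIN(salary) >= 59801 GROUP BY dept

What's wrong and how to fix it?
Bug: Aggregates like MIN are computed per group after WHERE runs

Fix: Use HAVING for the per-group MIN condition

Corrected query:
SELECT dept, MIN(salary) FROM employees GROUP BY dept HAVING MIN(salary) >= 59801

Result:
dept    | MIN(salary)
--------+------------
Support | 68743      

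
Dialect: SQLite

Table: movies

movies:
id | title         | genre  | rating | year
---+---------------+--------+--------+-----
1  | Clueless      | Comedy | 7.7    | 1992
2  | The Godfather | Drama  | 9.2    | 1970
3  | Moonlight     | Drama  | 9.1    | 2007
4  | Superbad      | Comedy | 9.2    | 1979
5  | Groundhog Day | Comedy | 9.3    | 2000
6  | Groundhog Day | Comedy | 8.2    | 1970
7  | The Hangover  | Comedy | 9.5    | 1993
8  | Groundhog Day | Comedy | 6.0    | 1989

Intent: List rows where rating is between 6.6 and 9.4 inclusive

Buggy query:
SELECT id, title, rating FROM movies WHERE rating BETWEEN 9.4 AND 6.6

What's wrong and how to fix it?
Bug: BETWEEN expects the lower bound first; with 9.4 AND 6.6 the range is empty

Fix: Write BETWEEN 6.6 AND 9.4

Corrected query:
SELECT id, title, rating FROM movies WHERE rating BETWEEN 6.6 AND 9.4

Result:
id | title         | rating
---+---------------+-------
1  | Clueless      | 7.7   
2  | The Godfather | 9.2   
3  | Moonlight     | 9.1   
4  | Superbad      | 9.2   
5  | Groundhog Day | 9.3   
6  | Groundhog Day | 8.2   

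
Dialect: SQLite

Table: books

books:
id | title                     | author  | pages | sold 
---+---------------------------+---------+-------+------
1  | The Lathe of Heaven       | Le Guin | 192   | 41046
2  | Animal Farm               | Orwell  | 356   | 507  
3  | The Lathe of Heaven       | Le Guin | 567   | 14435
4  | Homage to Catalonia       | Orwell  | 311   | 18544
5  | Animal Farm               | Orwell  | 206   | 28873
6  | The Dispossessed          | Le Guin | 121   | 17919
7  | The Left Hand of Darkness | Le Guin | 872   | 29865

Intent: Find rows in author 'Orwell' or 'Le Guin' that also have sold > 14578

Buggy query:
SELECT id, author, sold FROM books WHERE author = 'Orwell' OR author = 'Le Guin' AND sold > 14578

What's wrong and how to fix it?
Bug: AND binds tighter than OR, so this parses as author = 'Orwell' OR (author = 'Le Guin' AND sold > 14578)

Fix: Group the OR with parentheses (or use IN), then AND the threshold

Corrected query:
SELECT id, author, sold FROM books WHERE (author = 'Orwell' OR author = 'Le Guin') AND sold > 14578

Result:
id | author  | sold 
---+---------+------
1  | Le Guin | 41046
4  | Orwell  | 18544
5  | Orwell  | 28873
6  | Le Guin | 17919
7  | Le Guin | 29865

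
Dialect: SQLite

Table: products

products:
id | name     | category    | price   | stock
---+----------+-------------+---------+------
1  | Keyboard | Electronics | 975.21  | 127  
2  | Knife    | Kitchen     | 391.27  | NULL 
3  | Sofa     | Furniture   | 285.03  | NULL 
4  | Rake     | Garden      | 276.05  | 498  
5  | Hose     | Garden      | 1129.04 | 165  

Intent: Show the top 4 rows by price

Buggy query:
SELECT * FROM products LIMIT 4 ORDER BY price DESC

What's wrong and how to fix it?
Bug: LIMIT must come after ORDER BY

Fix: Sort with ORDER BY, then apply LIMIT

Corrected query:
SELECT * FROM products ORDER BY price DESC LIMIT 4

Result:
id | name     | category    | price   | stock
---+----------+-------------+---------+------
5  | Hose     | Garden      | 1129.04 | 165  
1  | Keyboard | Electronics | 975.21  | 127  
2  | Knife    | Kitchen     | 391.27  | NULL 
3  | Sofa     | Furniture   | 285.03  | NULL 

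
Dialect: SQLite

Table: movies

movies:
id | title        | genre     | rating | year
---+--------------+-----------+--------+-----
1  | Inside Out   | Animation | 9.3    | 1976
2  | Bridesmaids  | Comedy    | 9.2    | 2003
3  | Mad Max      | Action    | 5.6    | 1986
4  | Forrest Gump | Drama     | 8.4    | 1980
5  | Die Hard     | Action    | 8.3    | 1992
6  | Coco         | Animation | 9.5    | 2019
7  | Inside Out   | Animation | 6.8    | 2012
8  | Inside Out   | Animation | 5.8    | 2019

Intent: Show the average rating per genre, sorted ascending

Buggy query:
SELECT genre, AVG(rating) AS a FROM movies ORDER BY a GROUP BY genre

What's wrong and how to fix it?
Bug: GROUP BY must precede ORDER BY

Fix: Move ORDER BY to the end, after GROUP BY

Corrected query:
SELECT genre, AVG(rating) AS a FROM movies GROUP BY genre ORDER BY a

Result:
genre     | a   
----------+-----
Action    | 6.95
Animation | 7.85
Drama     | 8.4 
Comedy    | 9.2 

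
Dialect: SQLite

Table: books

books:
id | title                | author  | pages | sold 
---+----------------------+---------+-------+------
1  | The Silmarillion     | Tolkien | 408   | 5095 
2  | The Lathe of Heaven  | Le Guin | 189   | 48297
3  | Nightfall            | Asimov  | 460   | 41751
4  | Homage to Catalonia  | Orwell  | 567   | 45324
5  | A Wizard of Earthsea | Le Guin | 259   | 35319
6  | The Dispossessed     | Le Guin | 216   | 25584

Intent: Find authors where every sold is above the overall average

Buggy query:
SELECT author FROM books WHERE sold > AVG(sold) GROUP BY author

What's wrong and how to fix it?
Bug: WHERE evaluates per row before aggregation, so AVG() is unavailable

Fix: Compute the overall average in a scalar subquery and compare each group's MIN against it in HAVING

Corrected query:
SELECT author FROM books GROUP BY author HAVING MIN(sold) > (SELECT AVG(sold) FROM books)

Result:
author
------
Asimov
Orwell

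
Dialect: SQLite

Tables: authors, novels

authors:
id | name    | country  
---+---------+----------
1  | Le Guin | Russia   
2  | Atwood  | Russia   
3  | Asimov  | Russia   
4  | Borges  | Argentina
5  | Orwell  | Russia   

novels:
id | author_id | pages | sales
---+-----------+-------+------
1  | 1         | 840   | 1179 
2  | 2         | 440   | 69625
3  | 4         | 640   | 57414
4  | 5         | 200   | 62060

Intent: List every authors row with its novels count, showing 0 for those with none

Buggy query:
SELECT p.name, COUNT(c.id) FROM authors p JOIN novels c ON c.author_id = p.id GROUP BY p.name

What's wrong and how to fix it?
Bug: An inner join excludes parents with zero children

Fix: Switch to LEFT JOIN to retain unmatched parent rows

Corrected query:
SELECT p.name, COUNT(c.id) FROM authors p LEFT JOIN novels c ON c.author_id = p.id GROUP BY p.name

Result:
name    | COUNT(c.id)
--------+------------
Asimov  | 0          
Atwood  | 1          
Borges  | 1          
Le Guin | 1          
Orwell  | 1          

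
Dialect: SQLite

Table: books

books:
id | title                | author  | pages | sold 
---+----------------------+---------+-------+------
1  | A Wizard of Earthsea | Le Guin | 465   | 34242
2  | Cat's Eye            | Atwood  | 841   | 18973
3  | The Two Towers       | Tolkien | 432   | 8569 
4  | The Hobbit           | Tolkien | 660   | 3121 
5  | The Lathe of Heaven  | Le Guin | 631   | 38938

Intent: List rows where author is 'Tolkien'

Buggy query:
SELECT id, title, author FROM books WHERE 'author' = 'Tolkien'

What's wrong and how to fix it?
Bug: 'author' in single quotes is a string literal, not the column; the comparison is literal-vs-literal and never true

Fix: Reference the column as author without single quotes

Corrected query:
SELECT id, title, author FROM books WHERE author = 'Tolkien'

Result:
id | title          | author 
---+----------------+--------
3  | The Two Towers | Tolkien
4  | The Hobbit     | Tolkien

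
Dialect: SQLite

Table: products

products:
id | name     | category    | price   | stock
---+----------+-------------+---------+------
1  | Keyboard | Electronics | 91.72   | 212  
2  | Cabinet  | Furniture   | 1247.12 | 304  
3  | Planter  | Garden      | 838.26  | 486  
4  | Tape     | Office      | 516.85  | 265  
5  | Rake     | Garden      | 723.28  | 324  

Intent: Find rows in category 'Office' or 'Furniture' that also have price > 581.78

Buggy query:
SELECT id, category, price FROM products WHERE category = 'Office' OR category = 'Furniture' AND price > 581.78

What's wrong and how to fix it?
Bug: Without parentheses, AND is evaluated before OR, so the price filter only applies to the 'Furniture' branch

Fix: Add parentheses around the OR so the AND applies to both alternatives

Corrected query:
SELECT id, category, price FROM products WHERE (category = 'Office' OR category = 'Furniture') AND price > 581.78

Result:
id | category  | price  
---+-----------+--------
2  | Furniture | 1247.12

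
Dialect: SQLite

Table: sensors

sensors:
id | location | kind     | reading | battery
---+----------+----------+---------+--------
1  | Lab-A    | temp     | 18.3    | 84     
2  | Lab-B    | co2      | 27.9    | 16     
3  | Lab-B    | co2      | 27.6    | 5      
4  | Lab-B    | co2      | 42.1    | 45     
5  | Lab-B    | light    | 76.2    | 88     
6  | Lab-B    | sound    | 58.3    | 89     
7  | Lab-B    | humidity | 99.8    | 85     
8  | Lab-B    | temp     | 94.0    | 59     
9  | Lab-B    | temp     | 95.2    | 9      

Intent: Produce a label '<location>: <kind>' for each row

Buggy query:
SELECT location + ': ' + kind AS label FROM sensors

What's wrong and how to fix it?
Bug: '+' is numeric addition; on text columns SQLite converts them to 0 instead of concatenating

Fix: Replace + with || to concatenate text

Corrected query:
SELECT location || ': ' || kind AS label FROM sensors

Result:
label          
---------------
Lab-A: temp    
Lab-B: co2     
Lab-B: co2     
Lab-B: co2     
Lab-B: light   
Lab-B: sound   
Lab-B: humidity
Lab-B: temp    
Lab-B: temp    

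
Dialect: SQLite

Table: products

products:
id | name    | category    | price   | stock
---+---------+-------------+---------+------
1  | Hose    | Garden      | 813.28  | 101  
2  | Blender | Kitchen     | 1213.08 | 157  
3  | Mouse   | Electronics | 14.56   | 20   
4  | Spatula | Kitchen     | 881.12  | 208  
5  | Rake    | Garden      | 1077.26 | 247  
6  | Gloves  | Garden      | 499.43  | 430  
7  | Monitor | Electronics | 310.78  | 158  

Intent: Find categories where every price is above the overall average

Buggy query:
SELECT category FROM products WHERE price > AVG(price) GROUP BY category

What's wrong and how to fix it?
Bug: AVG() is an aggregate; it can't sit directly in WHERE

Fix: Compute the overall average in a scalar subquery and compare each group's MIN against it in HAVING

Corrected query:
SELECT category FROM products GROUP BY category HAVING MIN(price) > (SELECT AVG(price) FROM products)

Result:
category
--------
Kitchen 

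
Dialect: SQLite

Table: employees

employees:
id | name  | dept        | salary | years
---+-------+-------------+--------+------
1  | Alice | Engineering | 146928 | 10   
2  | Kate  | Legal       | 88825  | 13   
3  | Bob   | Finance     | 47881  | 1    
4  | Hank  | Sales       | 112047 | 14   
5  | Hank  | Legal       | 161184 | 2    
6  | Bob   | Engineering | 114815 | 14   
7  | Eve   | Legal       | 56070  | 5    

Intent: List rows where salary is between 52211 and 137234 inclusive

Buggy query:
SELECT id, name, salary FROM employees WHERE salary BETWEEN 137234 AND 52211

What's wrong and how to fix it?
Bug: The bounds are reversed; BETWEEN a AND b requires a <= b to match anything

Fix: Swap the bounds so the smaller value comes first

Corrected query:
SELECT id, name, salary FROM employees WHERE salary BETWEEN 52211 AND 137234

Result:
id | name | salary
---+------+-------
2  | Kate | 88825 
4  | Hank | 112047
6  | Bob  | 114815
7  | Eve  | 56070 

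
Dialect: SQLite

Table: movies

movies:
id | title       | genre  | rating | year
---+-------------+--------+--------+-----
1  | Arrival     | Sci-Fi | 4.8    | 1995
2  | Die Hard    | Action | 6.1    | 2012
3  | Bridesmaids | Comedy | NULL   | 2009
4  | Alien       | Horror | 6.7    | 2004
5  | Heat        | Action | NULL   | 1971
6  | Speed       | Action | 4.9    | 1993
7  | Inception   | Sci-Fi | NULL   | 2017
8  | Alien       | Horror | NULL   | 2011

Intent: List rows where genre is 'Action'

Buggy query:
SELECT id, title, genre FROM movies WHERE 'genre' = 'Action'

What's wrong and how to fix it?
Bug: 'genre' in single quotes is a string literal, not the column; the comparison is literal-vs-literal and never true

Fix: Remove the quotes around the column name (or use double quotes for an identifier)

Corrected query:
SELECT id, title, genre FROM movies WHERE genre = 'Action'

Result:
id | title    | genre 
---+----------+-------
2  | Die Hard | Action
5  | Heat     | Action
6  | Speed    | Action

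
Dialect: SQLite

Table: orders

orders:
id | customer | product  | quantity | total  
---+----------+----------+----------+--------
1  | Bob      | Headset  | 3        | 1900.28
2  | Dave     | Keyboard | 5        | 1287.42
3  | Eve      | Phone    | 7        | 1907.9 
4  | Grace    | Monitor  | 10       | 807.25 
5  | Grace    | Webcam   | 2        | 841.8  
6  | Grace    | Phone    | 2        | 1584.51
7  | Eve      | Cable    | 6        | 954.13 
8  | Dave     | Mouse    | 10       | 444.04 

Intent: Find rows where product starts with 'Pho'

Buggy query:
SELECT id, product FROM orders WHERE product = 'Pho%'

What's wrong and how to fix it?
Bug: '=' compares the literal string including the % character; pattern matching needs LIKE

Fix: Replace '=' with LIKE so 'Pho%' is treated as a pattern

Corrected query:
SELECT id, product FROM orders WHERE product LIKE 'Pho%'

Result:
id | product
---+--------
3  | Phone  
6  | Phone  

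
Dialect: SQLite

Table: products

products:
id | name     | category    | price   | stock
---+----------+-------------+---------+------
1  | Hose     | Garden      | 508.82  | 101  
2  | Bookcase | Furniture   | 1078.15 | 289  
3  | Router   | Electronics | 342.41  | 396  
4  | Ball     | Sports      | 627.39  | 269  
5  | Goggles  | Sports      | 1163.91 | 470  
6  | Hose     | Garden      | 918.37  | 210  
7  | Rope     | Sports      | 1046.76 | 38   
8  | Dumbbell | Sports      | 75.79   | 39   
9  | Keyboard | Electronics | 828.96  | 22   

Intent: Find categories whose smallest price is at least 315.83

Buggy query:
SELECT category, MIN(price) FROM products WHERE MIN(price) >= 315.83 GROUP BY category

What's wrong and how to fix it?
Bug: Aggregates like MIN are computed per group after WHERE runs

Fix: Use HAVING for the per-group MIN condition

Corrected query:
SELECT category, MIN(price) FROM products GROUP BY category HAVING MIN(price) >= 315.83

Result:
category    | MIN(price)
------------+-----------
Electronics | 342.41    
Furniture   | 1078.15   
Garden      | 508.82    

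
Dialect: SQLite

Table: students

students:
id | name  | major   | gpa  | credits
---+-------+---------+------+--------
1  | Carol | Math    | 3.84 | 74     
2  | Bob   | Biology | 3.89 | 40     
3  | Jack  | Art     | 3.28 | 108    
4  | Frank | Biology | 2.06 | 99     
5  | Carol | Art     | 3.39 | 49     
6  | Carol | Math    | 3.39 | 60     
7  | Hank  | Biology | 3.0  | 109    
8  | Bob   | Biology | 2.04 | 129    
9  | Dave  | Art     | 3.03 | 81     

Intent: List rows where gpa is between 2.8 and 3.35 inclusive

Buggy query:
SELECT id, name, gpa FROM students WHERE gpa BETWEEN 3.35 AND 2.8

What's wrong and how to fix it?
Bug: BETWEEN expects the lower bound first; with 3.35 AND 2.8 the range is empty

Fix: Swap the bounds so the smaller value comes first

Corrected query:
SELECT id, name, gpa FROM students WHERE gpa BETWEEN 2.8 AND 3.35

Result:
id | name | gpa 
---+------+-----
3  | Jack | 3.28
7  | Hank | 3   
9  | Dave | 3.03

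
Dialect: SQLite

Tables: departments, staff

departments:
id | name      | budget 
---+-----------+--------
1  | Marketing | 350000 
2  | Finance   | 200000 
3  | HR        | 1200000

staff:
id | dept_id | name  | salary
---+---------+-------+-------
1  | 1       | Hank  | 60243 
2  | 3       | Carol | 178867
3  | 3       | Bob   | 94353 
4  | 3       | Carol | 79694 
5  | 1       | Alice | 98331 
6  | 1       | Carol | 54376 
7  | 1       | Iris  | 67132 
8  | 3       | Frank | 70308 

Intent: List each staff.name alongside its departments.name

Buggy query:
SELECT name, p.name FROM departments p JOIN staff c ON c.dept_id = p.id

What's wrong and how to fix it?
Bug: 'name' exists in both joined tables, so the database can't tell which one is meant

Fix: Prefix ambiguous columns with the table alias

Corrected query:
SELECT c.name, p.name FROM departments p JOIN staff c ON c.dept_id = p.id

Result:
name  | name     
------+----------
Hank  | Marketing
Carol | HR       
Bob   | HR       
Carol | HR       
Alice | Marketing
Carol | Marketing
Iris  | Marketing
Frank | HR       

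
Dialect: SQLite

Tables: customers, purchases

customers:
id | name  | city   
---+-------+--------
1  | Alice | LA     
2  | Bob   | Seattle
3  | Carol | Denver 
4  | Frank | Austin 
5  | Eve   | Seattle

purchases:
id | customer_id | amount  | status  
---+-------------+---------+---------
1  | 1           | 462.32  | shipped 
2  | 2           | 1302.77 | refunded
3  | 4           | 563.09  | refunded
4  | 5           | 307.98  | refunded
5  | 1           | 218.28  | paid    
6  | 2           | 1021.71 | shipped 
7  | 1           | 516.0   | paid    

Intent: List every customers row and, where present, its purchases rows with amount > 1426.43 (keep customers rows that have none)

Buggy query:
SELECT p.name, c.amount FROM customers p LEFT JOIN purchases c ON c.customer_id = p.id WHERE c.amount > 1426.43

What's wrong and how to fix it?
Bug: Filtering c.amount in WHERE discards the NULL rows produced by LEFT JOIN, turning it into an inner join

Fix: Put 'c.amount > 1426.43' in the JOIN's ON clause instead of WHERE

Corrected query:
SELECT p.name, c.amount FROM customers p LEFT JOIN purchases c ON c.customer_id = p.id AND c.amount > 1426.43

Result:
name  | amount
------+-------
Alice | NULL  
Bob   | NULL  
Carol | NULL  
Frank | NULL  
Eve   | NULL  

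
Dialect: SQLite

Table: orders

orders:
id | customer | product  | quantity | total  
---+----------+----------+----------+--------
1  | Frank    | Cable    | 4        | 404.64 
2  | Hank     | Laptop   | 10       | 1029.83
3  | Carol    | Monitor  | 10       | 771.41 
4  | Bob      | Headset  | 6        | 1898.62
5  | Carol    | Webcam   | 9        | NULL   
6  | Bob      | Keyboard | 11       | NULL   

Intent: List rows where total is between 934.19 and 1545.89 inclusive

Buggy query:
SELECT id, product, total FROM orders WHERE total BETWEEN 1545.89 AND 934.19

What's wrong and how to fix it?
Bug: BETWEEN expects the lower bound first; with 1545.89 AND 934.19 the range is empty

Fix: Write BETWEEN 934.19 AND 1545.89

Corrected query:
SELECT id, product, total FROM orders WHERE total BETWEEN 934.19 AND 1545.89

Result:
id | product | total  
---+---------+--------
2  | Laptop  | 1029.83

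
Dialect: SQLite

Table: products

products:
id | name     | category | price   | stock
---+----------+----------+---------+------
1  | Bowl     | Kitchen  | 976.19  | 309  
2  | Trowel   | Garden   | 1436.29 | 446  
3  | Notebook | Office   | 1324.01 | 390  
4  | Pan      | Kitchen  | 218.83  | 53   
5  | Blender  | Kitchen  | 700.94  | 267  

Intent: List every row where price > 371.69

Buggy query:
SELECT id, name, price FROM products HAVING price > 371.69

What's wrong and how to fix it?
Bug: This is a non-aggregate query (no GROUP BY, no aggregates), so in SQLite the HAVING clause is invalid here; a row-level condition belongs in WHERE

Fix: Use WHERE for row-level filtering

Corrected query:
SELECT id, name, price FROM products WHERE price > 371.69

Result:
id | name     | price  
---+----------+--------
1  | Bowl     | 976.19 
2  | Trowel   | 1436.29
3  | Notebook | 1324.01
5  | Blender  | 700.94 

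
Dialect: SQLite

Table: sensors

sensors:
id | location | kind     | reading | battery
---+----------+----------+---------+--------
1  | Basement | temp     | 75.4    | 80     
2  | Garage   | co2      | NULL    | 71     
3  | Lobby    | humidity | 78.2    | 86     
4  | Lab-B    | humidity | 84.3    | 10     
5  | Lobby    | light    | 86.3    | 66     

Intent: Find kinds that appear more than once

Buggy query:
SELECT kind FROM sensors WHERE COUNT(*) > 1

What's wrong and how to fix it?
Bug: WHERE can't reference COUNT(*); aggregates are computed after WHERE

Fix: GROUP BY kind, then filter groups with HAVING COUNT(*) > 1

Corrected query:
SELECT kind FROM sensors GROUP BY kind HAVING COUNT(*) > 1

Result:
kind    
--------
humidity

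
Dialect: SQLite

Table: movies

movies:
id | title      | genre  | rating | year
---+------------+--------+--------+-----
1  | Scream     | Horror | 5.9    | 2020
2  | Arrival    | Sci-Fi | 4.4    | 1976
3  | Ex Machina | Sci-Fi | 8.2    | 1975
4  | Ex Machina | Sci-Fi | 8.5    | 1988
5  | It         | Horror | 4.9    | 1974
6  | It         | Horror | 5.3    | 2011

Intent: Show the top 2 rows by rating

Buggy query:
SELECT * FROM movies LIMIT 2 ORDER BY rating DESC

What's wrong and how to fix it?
Bug: LIMIT must come after ORDER BY

Fix: Swap the clauses: ORDER BY first, then LIMIT

Corrected query:
SELECT * FROM movies ORDER BY rating DESC LIMIT 2

Result:
id | title      | genre  | rating | year
---+------------+--------+--------+-----
4  | Ex Machina | Sci-Fi | 8.5    | 1988
3  | Ex Machina | Sci-Fi | 8.2    | 1975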